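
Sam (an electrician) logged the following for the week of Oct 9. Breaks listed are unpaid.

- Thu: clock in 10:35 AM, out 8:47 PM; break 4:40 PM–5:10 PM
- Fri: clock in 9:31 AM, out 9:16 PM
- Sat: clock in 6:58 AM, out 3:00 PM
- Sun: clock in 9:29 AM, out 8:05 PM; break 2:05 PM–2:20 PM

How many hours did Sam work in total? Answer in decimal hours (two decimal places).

39.83 hours

Thu: 10:35 AM–8:47 PM = 10 h 12 min; less 30 min break → 9 h 42 min
Fri: 9:31 AM–9:16 PM = 11 h 45 min
Sat: 6:58 AM–3:00 PM = 8 h 2 min
Sun: 9:29 AM–8:05 PM = 10 h 36 min; less 15 min break → 10 h 21 min
Total: 9 h 42 min + 11 h 45 min + 8 h 2 min + 10 h 21 min = 39 h 50 min.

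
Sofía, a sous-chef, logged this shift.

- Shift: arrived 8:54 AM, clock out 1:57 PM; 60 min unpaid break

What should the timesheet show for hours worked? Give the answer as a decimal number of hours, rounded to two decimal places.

4.05 hours

Shift: 8:54 AM–1:57 PM = 5 h 3 min; less 60 min break → 4 h 3 min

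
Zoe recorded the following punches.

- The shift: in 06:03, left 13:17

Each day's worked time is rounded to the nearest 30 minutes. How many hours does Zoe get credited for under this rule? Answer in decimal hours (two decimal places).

The shift: 06:03–13:17 = 7 h 14 min → rounds to 7 h 0 min

7.00 hours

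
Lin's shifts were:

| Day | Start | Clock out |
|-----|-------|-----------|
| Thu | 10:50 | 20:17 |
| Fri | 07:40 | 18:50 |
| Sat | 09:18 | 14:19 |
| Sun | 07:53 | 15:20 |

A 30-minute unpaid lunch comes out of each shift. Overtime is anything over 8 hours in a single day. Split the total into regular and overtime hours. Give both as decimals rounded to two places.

Regular 27.47 hours, overtime 3.62 hours

Thu: 10:50–20:17 = 9 h 27 min; less 30 min break → 8 h 57 min
Fri: 07:40–18:50 = 11 h 10 min; less 30 min break → 10 h 40 min
Sat: 09:18–14:19 = 5 h 1 min; less 30 min break → 4 h 31 min
Sun: 07:53–15:20 = 7 h 27 min; less 30 min break → 6 h 57 min
Thu reg 8 h 0 min / OT 0 h 57 min; Fri reg 8 h 0 min / OT 2 h 40 min; Sat reg 4 h 31 min / OT 0 h 0 min; Sun reg 6 h 57 min / OT 0 h 0 min.
Totals: regular 27 h 28 min, overtime 3 h 37 min.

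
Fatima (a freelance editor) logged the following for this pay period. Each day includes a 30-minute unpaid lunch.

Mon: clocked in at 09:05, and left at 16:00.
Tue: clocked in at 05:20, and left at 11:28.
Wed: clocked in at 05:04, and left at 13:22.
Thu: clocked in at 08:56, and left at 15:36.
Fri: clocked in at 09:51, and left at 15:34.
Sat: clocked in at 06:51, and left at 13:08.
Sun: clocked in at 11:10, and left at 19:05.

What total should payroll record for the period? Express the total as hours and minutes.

Mon: 09:05–16:00 = 6 h 55 min; less 30 min break → 6 h 25 min
Tue: 05:20–11:28 = 6 h 8 min; less 30 min break → 5 h 38 min
Wed: 05:04–13:22 = 8 h 18 min; less 30 min break → 7 h 48 min
Thu: 08:56–15:36 = 6 h 40 min; less 30 min break → 6 h 10 min
Fri: 09:51–15:34 = 5 h 43 min; less 30 min break → 5 h 13 min
Sat: 06:51–13:08 = 6 h 17 min; less 30 min break → 5 h 47 min
Sun: 11:10–19:05 = 7 h 55 min; less 30 min break → 7 h 25 min
Total: 6 h 25 min + 5 h 38 min + 7 h 48 min + 6 h 10 min + 5 h 13 min + 5 h 47 min + 7 h 25 min = 44 h 26 min.

44 h 26 min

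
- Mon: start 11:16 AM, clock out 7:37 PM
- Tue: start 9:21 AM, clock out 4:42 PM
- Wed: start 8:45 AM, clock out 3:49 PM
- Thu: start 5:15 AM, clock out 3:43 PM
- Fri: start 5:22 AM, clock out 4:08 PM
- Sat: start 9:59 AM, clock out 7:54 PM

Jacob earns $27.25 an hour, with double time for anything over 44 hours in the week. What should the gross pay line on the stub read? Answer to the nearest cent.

Mon: 11:16 AM–7:37 PM = 8 h 21 min
Tue: 9:21 AM–4:42 PM = 7 h 21 min
Wed: 8:45 AM–3:49 PM = 7 h 4 min
Thu: 5:15 AM–3:43 PM = 10 h 28 min
Fri: 5:22 AM–4:08 PM = 10 h 46 min
Sat: 9:59 AM–7:54 PM = 9 h 55 min
Total worked: 53 h 55 min = 3235 min.
Regular 44 h 0 min = 2640 min at $27.25/h; overtime 9 h 55 min = 595 min at $54.50/h.
Pay = (2640 × $27.25 + 595 × $54.50) ÷ 60 = $1739.46.

$1739.46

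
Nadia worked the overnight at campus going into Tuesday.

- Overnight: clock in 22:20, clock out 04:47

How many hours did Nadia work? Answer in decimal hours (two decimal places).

Overnight: 22:20 → midnight = 1 h 40 min; midnight → 04:47 = 4 h 47 min; span 6 h 27 min

6.45 hours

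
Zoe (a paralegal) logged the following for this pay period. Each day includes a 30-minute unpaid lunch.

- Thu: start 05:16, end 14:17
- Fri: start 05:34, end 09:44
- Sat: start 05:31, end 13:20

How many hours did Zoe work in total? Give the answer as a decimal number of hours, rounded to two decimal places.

19.50 hours

Thu: 05:16–14:17 = 9 h 1 min; less 30 min break → 8 h 31 min
Fri: 05:34–09:44 = 4 h 10 min; less 30 min break → 3 h 40 min
Sat: 05:31–13:20 = 7 h 49 min; less 30 min break → 7 h 19 min
Total: 8 h 31 min + 3 h 40 min + 7 h 19 min = 19 h 30 min.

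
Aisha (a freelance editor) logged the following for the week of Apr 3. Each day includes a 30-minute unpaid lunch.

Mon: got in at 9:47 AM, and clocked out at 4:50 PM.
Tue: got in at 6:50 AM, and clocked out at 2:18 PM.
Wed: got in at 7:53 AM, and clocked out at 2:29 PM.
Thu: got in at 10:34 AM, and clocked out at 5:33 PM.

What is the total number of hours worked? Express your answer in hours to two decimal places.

26.10 hours

Mon: 9:47 AM–4:50 PM = 7 h 3 min; less 30 min break → 6 h 33 min
Tue: 6:50 AM–2:18 PM = 7 h 28 min; less 30 min break → 6 h 58 min
Wed: 7:53 AM–2:29 PM = 6 h 36 min; less 30 min break → 6 h 6 min
Thu: 10:34 AM–5:33 PM = 6 h 59 min; less 30 min break → 6 h 29 min
Total: 6 h 33 min + 6 h 58 min + 6 h 6 min + 6 h 29 min = 26 h 6 min.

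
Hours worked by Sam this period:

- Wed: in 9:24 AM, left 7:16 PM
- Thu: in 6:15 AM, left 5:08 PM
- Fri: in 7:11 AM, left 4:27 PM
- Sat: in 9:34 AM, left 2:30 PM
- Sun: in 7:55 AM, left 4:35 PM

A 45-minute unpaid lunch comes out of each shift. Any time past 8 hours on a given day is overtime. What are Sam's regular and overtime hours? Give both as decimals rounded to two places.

Wed: 9:24 AM–7:16 PM = 9 h 52 min; less 45 min break → 9 h 7 min
Thu: 6:15 AM–5:08 PM = 10 h 53 min; less 45 min break → 10 h 8 min
Fri: 7:11 AM–4:27 PM = 9 h 16 min; less 45 min break → 8 h 31 min
Sat: 9:34 AM–2:30 PM = 4 h 56 min; less 45 min break → 4 h 11 min
Sun: 7:55 AM–4:35 PM = 8 h 40 min; less 45 min break → 7 h 55 min
Wed reg 8 h 0 min / OT 1 h 7 min; Thu reg 8 h 0 min / OT 2 h 8 min; Fri reg 8 h 0 min / OT 0 h 31 min; Sat reg 4 h 11 min / OT 0 h 0 min; Sun reg 7 h 55 min / OT 0 h 0 min.
Totals: regular 36 h 6 min, overtime 3 h 46 min.

Regular 36.10 hours, overtime 3.77 hours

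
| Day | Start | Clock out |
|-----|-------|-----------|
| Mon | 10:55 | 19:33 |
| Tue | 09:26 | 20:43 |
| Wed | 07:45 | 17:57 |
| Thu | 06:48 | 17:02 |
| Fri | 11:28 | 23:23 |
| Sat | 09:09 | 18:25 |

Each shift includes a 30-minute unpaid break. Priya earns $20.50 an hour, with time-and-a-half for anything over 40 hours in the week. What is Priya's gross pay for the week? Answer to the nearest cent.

$1389.90

Mon: 10:55–19:33 = 8 h 38 min; less 30 min break → 8 h 8 min
Tue: 09:26–20:43 = 11 h 17 min; less 30 min break → 10 h 47 min
Wed: 07:45–17:57 = 10 h 12 min; less 30 min break → 9 h 42 min
Thu: 06:48–17:02 = 10 h 14 min; less 30 min break → 9 h 44 min
Fri: 11:28–23:23 = 11 h 55 min; less 30 min break → 11 h 25 min
Sat: 09:09–18:25 = 9 h 16 min; less 30 min break → 8 h 46 min
Total worked: 58 h 32 min = 3512 min.
Regular 40 h 0 min = 2400 min at $20.50/h; overtime 18 h 32 min = 1112 min at $30.75/h.
Pay = (2400 × $20.50 + 1112 × $30.75) ÷ 60 = $1389.90.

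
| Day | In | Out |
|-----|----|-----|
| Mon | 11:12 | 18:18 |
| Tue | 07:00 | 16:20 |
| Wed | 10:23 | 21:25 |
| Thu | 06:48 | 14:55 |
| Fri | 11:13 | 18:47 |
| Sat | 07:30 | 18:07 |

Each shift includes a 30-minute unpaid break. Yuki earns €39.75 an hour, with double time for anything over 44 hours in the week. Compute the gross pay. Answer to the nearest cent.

Mon: 11:12–18:18 = 7 h 6 min; less 30 min break → 6 h 36 min
Tue: 07:00–16:20 = 9 h 20 min; less 30 min break → 8 h 50 min
Wed: 10:23–21:25 = 11 h 2 min; less 30 min break → 10 h 32 min
Thu: 06:48–14:55 = 8 h 7 min; less 30 min break → 7 h 37 min
Fri: 11:13–18:47 = 7 h 34 min; less 30 min break → 7 h 4 min
Sat: 07:30–18:07 = 10 h 37 min; less 30 min break → 10 h 7 min
Total worked: 50 h 46 min = 3046 min.
Regular 44 h 0 min = 2640 min at €39.75/h; overtime 6 h 46 min = 406 min at €79.50/h.
Pay = (2640 × €39.75 + 406 × €79.50) ÷ 60 = €2286.95.

€2286.95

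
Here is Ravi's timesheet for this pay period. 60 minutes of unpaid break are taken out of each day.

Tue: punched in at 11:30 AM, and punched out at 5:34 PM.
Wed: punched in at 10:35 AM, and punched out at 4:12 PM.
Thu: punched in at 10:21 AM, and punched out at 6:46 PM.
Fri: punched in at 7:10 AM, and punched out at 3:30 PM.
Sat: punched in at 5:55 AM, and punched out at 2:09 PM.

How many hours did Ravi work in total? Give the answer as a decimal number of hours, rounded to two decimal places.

Tue: 11:30 AM–5:34 PM = 6 h 4 min; less 60 min break → 5 h 4 min
Wed: 10:35 AM–4:12 PM = 5 h 37 min; less 60 min break → 4 h 37 min
Thu: 10:21 AM–6:46 PM = 8 h 25 min; less 60 min break → 7 h 25 min
Fri: 7:10 AM–3:30 PM = 8 h 20 min; less 60 min break → 7 h 20 min
Sat: 5:55 AM–2:09 PM = 8 h 14 min; less 60 min break → 7 h 14 min
Total: 5 h 4 min + 4 h 37 min + 7 h 25 min + 7 h 20 min + 7 h 14 min = 31 h 40 min.

31.67 hours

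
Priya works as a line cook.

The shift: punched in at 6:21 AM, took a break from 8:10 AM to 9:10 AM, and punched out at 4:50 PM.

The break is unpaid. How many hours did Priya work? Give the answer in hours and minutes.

The shift: 6:21 AM–4:50 PM = 10 h 29 min; less 60 min break → 9 h 29 min

9 h 29 min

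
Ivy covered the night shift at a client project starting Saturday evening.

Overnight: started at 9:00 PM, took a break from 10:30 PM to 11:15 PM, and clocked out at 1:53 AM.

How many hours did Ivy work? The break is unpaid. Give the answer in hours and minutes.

4 h 8 min

Overnight: 9:00 PM → midnight = 3 h 0 min; midnight → 1:53 AM = 1 h 53 min; span 4 h 53 min; less 45 min break → 4 h 8 min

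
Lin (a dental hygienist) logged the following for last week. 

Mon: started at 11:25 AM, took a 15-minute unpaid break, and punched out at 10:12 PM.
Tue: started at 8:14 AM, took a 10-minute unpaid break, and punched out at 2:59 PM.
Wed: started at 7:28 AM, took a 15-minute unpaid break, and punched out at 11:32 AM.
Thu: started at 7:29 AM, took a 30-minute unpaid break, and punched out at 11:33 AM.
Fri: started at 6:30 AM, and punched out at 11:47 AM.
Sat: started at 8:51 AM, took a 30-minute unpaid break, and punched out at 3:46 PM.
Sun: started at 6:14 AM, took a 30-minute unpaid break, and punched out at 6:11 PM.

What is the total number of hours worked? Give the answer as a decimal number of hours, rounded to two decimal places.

47.65 hours

Mon: 11:25 AM–10:12 PM = 10 h 47 min; less 15 min break → 10 h 32 min
Tue: 8:14 AM–2:59 PM = 6 h 45 min; less 10 min break → 6 h 35 min
Wed: 7:28 AM–11:32 AM = 4 h 4 min; less 15 min break → 3 h 49 min
Thu: 7:29 AM–11:33 AM = 4 h 4 min; less 30 min break → 3 h 34 min
Fri: 6:30 AM–11:47 AM = 5 h 17 min
Sat: 8:51 AM–3:46 PM = 6 h 55 min; less 30 min break → 6 h 25 min
Sun: 6:14 AM–6:11 PM = 11 h 57 min; less 30 min break → 11 h 27 min
Total: 10 h 32 min + 6 h 35 min + 3 h 49 min + 3 h 34 min + 5 h 17 min + 6 h 25 min + 11 h 27 min = 47 h 39 min.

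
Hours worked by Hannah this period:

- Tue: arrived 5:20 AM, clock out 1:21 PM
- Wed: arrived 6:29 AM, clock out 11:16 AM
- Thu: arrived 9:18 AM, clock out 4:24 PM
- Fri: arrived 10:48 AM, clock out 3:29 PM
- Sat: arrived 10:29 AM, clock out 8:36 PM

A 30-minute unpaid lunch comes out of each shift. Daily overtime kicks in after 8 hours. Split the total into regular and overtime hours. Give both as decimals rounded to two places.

Regular 30.58 hours, overtime 1.62 hours

Tue: 5:20 AM–1:21 PM = 8 h 1 min; less 30 min break → 7 h 31 min
Wed: 6:29 AM–11:16 AM = 4 h 47 min; less 30 min break → 4 h 17 min
Thu: 9:18 AM–4:24 PM = 7 h 6 min; less 30 min break → 6 h 36 min
Fri: 10:48 AM–3:29 PM = 4 h 41 min; less 30 min break → 4 h 11 min
Sat: 10:29 AM–8:36 PM = 10 h 7 min; less 30 min break → 9 h 37 min
Tue reg 7 h 31 min / OT 0 h 0 min; Wed reg 4 h 17 min / OT 0 h 0 min; Thu reg 6 h 36 min / OT 0 h 0 min; Fri reg 4 h 11 min / OT 0 h 0 min; Sat reg 8 h 0 min / OT 1 h 37 min.
Totals: regular 30 h 35 min, overtime 1 h 37 min.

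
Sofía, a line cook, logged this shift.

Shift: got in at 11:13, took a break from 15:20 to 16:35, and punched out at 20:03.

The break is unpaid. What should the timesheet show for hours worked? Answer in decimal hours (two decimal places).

Shift: 11:13–20:03 = 8 h 50 min; less 75 min break → 7 h 35 min

7.58 hours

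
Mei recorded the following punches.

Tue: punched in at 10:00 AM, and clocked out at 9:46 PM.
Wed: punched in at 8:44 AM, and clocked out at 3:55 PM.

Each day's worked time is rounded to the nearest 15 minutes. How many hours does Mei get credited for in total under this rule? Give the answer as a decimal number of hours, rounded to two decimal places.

Tue: 10:00 AM–9:46 PM = 11 h 46 min → rounds to 11 h 45 min
Wed: 8:44 AM–3:55 PM = 7 h 11 min → rounds to 7 h 15 min
Total credited: 19 h 0 min.

19.00 hours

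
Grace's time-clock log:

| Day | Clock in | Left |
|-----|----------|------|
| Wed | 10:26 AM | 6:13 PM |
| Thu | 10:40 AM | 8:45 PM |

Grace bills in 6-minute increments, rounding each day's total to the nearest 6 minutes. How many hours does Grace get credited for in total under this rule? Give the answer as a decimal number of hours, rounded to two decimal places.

Wed: 10:26 AM–6:13 PM = 7 h 47 min → rounds to 7 h 48 min
Thu: 10:40 AM–8:45 PM = 10 h 5 min → rounds to 10 h 6 min
Total credited: 17 h 54 min.

17.90 hours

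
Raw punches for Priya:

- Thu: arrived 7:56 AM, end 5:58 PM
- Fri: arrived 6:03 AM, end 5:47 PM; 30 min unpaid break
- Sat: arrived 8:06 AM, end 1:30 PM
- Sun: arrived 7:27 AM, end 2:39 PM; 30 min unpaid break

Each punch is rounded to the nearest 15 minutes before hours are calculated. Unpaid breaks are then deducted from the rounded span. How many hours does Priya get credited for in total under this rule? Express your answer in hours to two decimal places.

Thu: in 7:56 AM→8:00 AM, out 5:58 PM→6:00 PM; 10 h 0 min
Fri: in 6:03 AM→6:00 AM, out 5:47 PM→5:45 PM; 11 h 45 min − 30 min = 11 h 15 min
Sat: in 8:06 AM→8:00 AM, out 1:30 PM→1:30 PM; 5 h 30 min
Sun: in 7:27 AM→7:30 AM, out 2:39 PM→2:45 PM; 7 h 15 min − 30 min = 6 h 45 min
Total credited: 33 h 30 min.

33.50 hours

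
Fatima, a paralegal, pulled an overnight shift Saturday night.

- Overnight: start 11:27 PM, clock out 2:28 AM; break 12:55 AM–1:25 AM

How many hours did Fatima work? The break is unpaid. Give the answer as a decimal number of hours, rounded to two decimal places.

Overnight: 11:27 PM → midnight = 0 h 33 min; midnight → 2:28 AM = 2 h 28 min; span 3 h 1 min; less 30 min break → 2 h 31 min

2.52 hours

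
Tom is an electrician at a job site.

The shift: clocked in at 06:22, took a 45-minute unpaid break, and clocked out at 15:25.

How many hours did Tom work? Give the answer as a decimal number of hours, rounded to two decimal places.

8.30 hours

The shift: 06:22–15:25 = 9 h 3 min; less 45 min break → 8 h 18 min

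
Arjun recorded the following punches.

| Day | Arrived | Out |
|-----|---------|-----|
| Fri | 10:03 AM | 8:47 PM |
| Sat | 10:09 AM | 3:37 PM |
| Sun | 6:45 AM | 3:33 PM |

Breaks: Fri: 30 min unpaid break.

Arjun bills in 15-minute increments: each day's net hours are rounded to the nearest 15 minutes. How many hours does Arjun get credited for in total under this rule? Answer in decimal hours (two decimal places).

24.50 hours

Fri: 10:03 AM–8:47 PM = 10 h 44 min − 30 min = 10 h 14 min → rounds to 10 h 15 min
Sat: 10:09 AM–3:37 PM = 5 h 28 min → rounds to 5 h 30 min
Sun: 6:45 AM–3:33 PM = 8 h 48 min → rounds to 8 h 45 min
Total credited: 24 h 30 min.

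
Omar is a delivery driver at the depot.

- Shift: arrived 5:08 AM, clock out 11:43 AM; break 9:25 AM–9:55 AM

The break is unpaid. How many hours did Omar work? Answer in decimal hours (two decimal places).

Shift: 5:08 AM–11:43 AM = 6 h 35 min; less 30 min break → 6 h 5 min

6.08 hours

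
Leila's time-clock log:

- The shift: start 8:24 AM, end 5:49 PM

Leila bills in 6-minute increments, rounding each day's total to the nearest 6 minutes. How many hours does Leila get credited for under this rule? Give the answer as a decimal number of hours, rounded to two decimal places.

9.40 hours

The shift: 8:24 AM–5:49 PM = 9 h 25 min → rounds to 9 h 24 min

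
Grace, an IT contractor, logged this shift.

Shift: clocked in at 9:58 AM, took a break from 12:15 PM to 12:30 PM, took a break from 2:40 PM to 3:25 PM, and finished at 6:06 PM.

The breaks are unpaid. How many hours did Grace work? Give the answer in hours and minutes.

7 h 8 min

Shift: 9:58 AM–6:06 PM = 8 h 8 min; less 60 min break → 7 h 8 min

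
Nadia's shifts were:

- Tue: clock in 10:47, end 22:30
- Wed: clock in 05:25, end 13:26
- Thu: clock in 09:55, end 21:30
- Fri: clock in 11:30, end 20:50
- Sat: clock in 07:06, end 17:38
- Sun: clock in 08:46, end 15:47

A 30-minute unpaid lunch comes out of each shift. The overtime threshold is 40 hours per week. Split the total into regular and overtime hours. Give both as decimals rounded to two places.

Regular 40.00 hours, overtime 15.20 hours

Tue: 10:47–22:30 = 11 h 43 min; less 30 min break → 11 h 13 min
Wed: 05:25–13:26 = 8 h 1 min; less 30 min break → 7 h 31 min
Thu: 09:55–21:30 = 11 h 35 min; less 30 min break → 11 h 5 min
Fri: 11:30–20:50 = 9 h 20 min; less 30 min break → 8 h 50 min
Sat: 07:06–17:38 = 10 h 32 min; less 30 min break → 10 h 2 min
Sun: 08:46–15:47 = 7 h 1 min; less 30 min break → 6 h 31 min
Total worked: 55 h 12 min = 55.20 h.
Threshold 40 h → overtime 15 h 12 min, regular 40 h 0 min.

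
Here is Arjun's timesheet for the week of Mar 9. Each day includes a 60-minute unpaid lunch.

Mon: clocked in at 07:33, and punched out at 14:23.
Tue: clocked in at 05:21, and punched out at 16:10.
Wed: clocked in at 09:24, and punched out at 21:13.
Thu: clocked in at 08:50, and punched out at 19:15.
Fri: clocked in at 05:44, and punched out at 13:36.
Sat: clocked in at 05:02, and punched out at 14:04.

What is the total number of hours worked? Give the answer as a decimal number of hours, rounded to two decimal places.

Mon: 07:33–14:23 = 6 h 50 min; less 60 min break → 5 h 50 min
Tue: 05:21–16:10 = 10 h 49 min; less 60 min break → 9 h 49 min
Wed: 09:24–21:13 = 11 h 49 min; less 60 min break → 10 h 49 min
Thu: 08:50–19:15 = 10 h 25 min; less 60 min break → 9 h 25 min
Fri: 05:44–13:36 = 7 h 52 min; less 60 min break → 6 h 52 min
Sat: 05:02–14:04 = 9 h 2 min; less 60 min break → 8 h 2 min
Total: 5 h 50 min + 9 h 49 min + 10 h 49 min + 9 h 25 min + 6 h 52 min + 8 h 2 min = 50 h 47 min.

50.78 hours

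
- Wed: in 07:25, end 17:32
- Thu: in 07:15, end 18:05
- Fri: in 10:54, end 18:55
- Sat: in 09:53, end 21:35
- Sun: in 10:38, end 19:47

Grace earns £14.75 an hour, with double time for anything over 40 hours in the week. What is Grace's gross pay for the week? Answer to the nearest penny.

Wed: 07:25–17:32 = 10 h 7 min
Thu: 07:15–18:05 = 10 h 50 min
Fri: 10:54–18:55 = 8 h 1 min
Sat: 09:53–21:35 = 11 h 42 min
Sun: 10:38–19:47 = 9 h 9 min
Total worked: 49 h 49 min = 2989 min.
Regular 40 h 0 min = 2400 min at £14.75/h; overtime 9 h 49 min = 589 min at £29.50/h.
Pay = (2400 × £14.75 + 589 × £29.50) ÷ 60 = £879.59.

£879.59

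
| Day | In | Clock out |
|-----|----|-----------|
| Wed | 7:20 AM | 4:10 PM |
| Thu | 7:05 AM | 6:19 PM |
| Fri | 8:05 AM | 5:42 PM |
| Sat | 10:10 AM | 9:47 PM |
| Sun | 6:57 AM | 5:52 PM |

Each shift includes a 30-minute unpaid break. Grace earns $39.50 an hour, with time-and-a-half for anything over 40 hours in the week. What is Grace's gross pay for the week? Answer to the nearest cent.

$2155.71

Wed: 7:20 AM–4:10 PM = 8 h 50 min; less 30 min break → 8 h 20 min
Thu: 7:05 AM–6:19 PM = 11 h 14 min; less 30 min break → 10 h 44 min
Fri: 8:05 AM–5:42 PM = 9 h 37 min; less 30 min break → 9 h 7 min
Sat: 10:10 AM–9:47 PM = 11 h 37 min; less 30 min break → 11 h 7 min
Sun: 6:57 AM–5:52 PM = 10 h 55 min; less 30 min break → 10 h 25 min
Total worked: 49 h 43 min = 2983 min.
Regular 40 h 0 min = 2400 min at $39.50/h; overtime 9 h 43 min = 583 min at $59.25/h.
Pay = (2400 × $39.50 + 583 × $59.25) ÷ 60 = $2155.71.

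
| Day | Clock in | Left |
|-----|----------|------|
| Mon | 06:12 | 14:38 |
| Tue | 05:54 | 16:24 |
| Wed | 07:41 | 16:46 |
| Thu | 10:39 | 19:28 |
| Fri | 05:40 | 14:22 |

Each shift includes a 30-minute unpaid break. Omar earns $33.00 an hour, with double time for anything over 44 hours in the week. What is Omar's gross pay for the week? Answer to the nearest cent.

Mon: 06:12–14:38 = 8 h 26 min; less 30 min break → 7 h 56 min
Tue: 05:54–16:24 = 10 h 30 min; less 30 min break → 10 h 0 min
Wed: 07:41–16:46 = 9 h 5 min; less 30 min break → 8 h 35 min
Thu: 10:39–19:28 = 8 h 49 min; less 30 min break → 8 h 19 min
Fri: 05:40–14:22 = 8 h 42 min; less 30 min break → 8 h 12 min
Total worked: 43 h 2 min = 2582 min.
Regular 43 h 2 min = 2582 min at $33.00/h; overtime 0 h 0 min = 0 min at $66.00/h.
Pay = (2582 × $33.00 + 0 × $66.00) ÷ 60 = $1420.10.

$1420.10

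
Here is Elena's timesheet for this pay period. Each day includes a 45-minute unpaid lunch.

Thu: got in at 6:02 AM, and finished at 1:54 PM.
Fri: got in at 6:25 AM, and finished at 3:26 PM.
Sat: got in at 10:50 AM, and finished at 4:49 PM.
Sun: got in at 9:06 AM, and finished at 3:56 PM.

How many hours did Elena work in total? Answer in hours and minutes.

26 h 42 min

Thu: 6:02 AM–1:54 PM = 7 h 52 min; less 45 min break → 7 h 7 min
Fri: 6:25 AM–3:26 PM = 9 h 1 min; less 45 min break → 8 h 16 min
Sat: 10:50 AM–4:49 PM = 5 h 59 min; less 45 min break → 5 h 14 min
Sun: 9:06 AM–3:56 PM = 6 h 50 min; less 45 min break → 6 h 5 min
Total: 7 h 7 min + 8 h 16 min + 5 h 14 min + 6 h 5 min = 26 h 42 min.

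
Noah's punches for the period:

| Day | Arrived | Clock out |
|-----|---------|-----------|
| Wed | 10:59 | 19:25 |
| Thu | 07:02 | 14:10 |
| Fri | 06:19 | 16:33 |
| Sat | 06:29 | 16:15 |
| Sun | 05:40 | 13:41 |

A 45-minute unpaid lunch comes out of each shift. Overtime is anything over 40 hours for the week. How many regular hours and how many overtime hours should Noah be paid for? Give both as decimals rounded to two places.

Wed: 10:59–19:25 = 8 h 26 min; less 45 min break → 7 h 41 min
Thu: 07:02–14:10 = 7 h 8 min; less 45 min break → 6 h 23 min
Fri: 06:19–16:33 = 10 h 14 min; less 45 min break → 9 h 29 min
Sat: 06:29–16:15 = 9 h 46 min; less 45 min break → 9 h 1 min
Sun: 05:40–13:41 = 8 h 1 min; less 45 min break → 7 h 16 min
Total worked: 39 h 50 min = 39.83 h.
Threshold 40 h → overtime 0 h 0 min, regular 39 h 50 min.

Regular 39.83 hours, overtime 0.00 hours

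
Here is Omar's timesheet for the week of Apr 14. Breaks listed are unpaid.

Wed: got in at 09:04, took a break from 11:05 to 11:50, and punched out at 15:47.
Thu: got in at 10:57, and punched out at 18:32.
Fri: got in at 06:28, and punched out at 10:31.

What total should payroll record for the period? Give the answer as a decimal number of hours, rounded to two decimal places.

Wed: 09:04–15:47 = 6 h 43 min; less 45 min break → 5 h 58 min
Thu: 10:57–18:32 = 7 h 35 min
Fri: 06:28–10:31 = 4 h 3 min
Total: 5 h 58 min + 7 h 35 min + 4 h 3 min = 17 h 36 min.

17.60 hours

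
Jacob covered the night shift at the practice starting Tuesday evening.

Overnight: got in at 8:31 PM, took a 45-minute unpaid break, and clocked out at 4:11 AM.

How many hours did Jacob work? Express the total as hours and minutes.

Overnight: 8:31 PM → midnight = 3 h 29 min; midnight → 4:11 AM = 4 h 11 min; span 7 h 40 min; less 45 min break → 6 h 55 min

6 h 55 min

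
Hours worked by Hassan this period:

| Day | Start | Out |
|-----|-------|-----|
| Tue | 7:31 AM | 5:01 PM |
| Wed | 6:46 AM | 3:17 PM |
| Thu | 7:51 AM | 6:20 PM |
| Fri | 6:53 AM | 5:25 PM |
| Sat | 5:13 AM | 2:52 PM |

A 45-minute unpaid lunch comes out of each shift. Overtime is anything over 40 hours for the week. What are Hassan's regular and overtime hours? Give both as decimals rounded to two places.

Tue: 7:31 AM–5:01 PM = 9 h 30 min; less 45 min break → 8 h 45 min
Wed: 6:46 AM–3:17 PM = 8 h 31 min; less 45 min break → 7 h 46 min
Thu: 7:51 AM–6:20 PM = 10 h 29 min; less 45 min break → 9 h 44 min
Fri: 6:53 AM–5:25 PM = 10 h 32 min; less 45 min break → 9 h 47 min
Sat: 5:13 AM–2:52 PM = 9 h 39 min; less 45 min break → 8 h 54 min
Total worked: 44 h 56 min = 44.93 h.
Threshold 40 h → overtime 4 h 56 min, regular 40 h 0 min.

Regular 40.00 hours, overtime 4.93 hours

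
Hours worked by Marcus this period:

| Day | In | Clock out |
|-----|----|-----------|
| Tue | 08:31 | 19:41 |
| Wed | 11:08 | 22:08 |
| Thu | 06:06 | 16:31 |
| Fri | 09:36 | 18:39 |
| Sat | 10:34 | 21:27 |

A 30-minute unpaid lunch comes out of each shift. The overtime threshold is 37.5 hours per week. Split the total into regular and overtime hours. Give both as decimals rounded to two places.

Tue: 08:31–19:41 = 11 h 10 min; less 30 min break → 10 h 40 min
Wed: 11:08–22:08 = 11 h 0 min; less 30 min break → 10 h 30 min
Thu: 06:06–16:31 = 10 h 25 min; less 30 min break → 9 h 55 min
Fri: 09:36–18:39 = 9 h 3 min; less 30 min break → 8 h 33 min
Sat: 10:34–21:27 = 10 h 53 min; less 30 min break → 10 h 23 min
Total worked: 50 h 1 min = 50.02 h.
Threshold 37.5 h → overtime 12 h 31 min, regular 37 h 30 min.

Regular 37.50 hours, overtime 12.52 hours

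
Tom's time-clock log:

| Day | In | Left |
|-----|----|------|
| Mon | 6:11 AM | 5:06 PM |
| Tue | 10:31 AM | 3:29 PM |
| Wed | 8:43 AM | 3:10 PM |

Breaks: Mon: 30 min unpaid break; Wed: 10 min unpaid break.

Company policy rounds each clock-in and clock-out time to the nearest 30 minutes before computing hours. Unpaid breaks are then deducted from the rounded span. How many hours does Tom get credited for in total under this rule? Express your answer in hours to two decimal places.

21.83 hours

Mon: in 6:11 AM→6:00 AM, out 5:06 PM→5:00 PM; 11 h 0 min − 30 min = 10 h 30 min
Tue: in 10:31 AM→10:30 AM, out 3:29 PM→3:30 PM; 5 h 0 min
Wed: in 8:43 AM→8:30 AM, out 3:10 PM→3:00 PM; 6 h 30 min − 10 min = 6 h 20 min
Total credited: 21 h 50 min.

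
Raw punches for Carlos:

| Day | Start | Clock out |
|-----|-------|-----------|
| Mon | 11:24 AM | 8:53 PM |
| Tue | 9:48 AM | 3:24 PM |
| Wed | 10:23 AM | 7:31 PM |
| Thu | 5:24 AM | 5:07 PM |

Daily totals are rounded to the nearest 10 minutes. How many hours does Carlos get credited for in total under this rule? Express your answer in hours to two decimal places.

Mon: 11:24 AM–8:53 PM = 9 h 29 min → rounds to 9 h 30 min
Tue: 9:48 AM–3:24 PM = 5 h 36 min → rounds to 5 h 40 min
Wed: 10:23 AM–7:31 PM = 9 h 8 min → rounds to 9 h 10 min
Thu: 5:24 AM–5:07 PM = 11 h 43 min → rounds to 11 h 40 min
Total credited: 36 h 0 min.

36.00 hours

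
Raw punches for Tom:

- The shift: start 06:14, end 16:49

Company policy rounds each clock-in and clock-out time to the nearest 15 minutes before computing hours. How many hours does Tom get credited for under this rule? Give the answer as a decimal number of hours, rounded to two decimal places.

10.50 hours

The shift: in 06:14→06:15, out 16:49→16:45; 10 h 30 min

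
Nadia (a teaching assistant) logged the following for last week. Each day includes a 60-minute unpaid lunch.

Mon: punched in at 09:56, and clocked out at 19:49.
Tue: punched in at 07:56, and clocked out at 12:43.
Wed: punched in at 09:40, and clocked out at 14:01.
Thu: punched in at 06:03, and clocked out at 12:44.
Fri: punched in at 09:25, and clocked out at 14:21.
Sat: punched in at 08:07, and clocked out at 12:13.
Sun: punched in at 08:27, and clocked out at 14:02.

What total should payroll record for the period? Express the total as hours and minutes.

33 h 19 min

Mon: 09:56–19:49 = 9 h 53 min; less 60 min break → 8 h 53 min
Tue: 07:56–12:43 = 4 h 47 min; less 60 min break → 3 h 47 min
Wed: 09:40–14:01 = 4 h 21 min; less 60 min break → 3 h 21 min
Thu: 06:03–12:44 = 6 h 41 min; less 60 min break → 5 h 41 min
Fri: 09:25–14:21 = 4 h 56 min; less 60 min break → 3 h 56 min
Sat: 08:07–12:13 = 4 h 6 min; less 60 min break → 3 h 6 min
Sun: 08:27–14:02 = 5 h 35 min; less 60 min break → 4 h 35 min
Total: 8 h 53 min + 3 h 47 min + 3 h 21 min + 5 h 41 min + 3 h 56 min + 3 h 6 min + 4 h 35 min = 33 h 19 min.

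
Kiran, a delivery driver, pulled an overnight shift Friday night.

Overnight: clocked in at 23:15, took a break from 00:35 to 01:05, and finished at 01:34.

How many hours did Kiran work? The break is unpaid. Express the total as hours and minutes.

1 h 49 min

Overnight: 23:15 → midnight = 0 h 45 min; midnight → 01:34 = 1 h 34 min; span 2 h 19 min; less 30 min break → 1 h 49 min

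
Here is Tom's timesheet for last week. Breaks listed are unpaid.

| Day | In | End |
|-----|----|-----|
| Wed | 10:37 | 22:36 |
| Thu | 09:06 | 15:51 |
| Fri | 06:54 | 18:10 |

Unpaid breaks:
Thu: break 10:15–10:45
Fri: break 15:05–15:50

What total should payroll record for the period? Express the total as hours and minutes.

28 h 45 min

Wed: 10:37–22:36 = 11 h 59 min
Thu: 09:06–15:51 = 6 h 45 min; less 30 min break → 6 h 15 min
Fri: 06:54–18:10 = 11 h 16 min; less 45 min break → 10 h 31 min
Total: 11 h 59 min + 6 h 15 min + 10 h 31 min = 28 h 45 min.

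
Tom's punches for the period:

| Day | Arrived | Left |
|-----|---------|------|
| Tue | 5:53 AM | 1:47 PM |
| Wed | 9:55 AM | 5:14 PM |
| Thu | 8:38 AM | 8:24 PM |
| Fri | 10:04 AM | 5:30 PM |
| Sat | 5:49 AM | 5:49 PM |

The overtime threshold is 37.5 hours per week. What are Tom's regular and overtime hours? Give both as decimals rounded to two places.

Tue: 5:53 AM–1:47 PM = 7 h 54 min
Wed: 9:55 AM–5:14 PM = 7 h 19 min
Thu: 8:38 AM–8:24 PM = 11 h 46 min
Fri: 10:04 AM–5:30 PM = 7 h 26 min
Sat: 5:49 AM–5:49 PM = 12 h 0 min
Total worked: 46 h 25 min = 46.42 h.
Threshold 37.5 h → overtime 8 h 55 min, regular 37 h 30 min.

Regular 37.50 hours, overtime 8.92 hours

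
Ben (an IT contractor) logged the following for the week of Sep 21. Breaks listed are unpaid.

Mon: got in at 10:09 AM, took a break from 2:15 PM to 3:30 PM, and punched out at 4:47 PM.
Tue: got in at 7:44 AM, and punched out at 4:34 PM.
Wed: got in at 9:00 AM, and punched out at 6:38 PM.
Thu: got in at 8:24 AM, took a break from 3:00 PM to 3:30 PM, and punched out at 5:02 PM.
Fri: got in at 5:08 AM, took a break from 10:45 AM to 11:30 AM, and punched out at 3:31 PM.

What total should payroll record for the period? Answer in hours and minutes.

Mon: 10:09 AM–4:47 PM = 6 h 38 min; less 75 min break → 5 h 23 min
Tue: 7:44 AM–4:34 PM = 8 h 50 min
Wed: 9:00 AM–6:38 PM = 9 h 38 min
Thu: 8:24 AM–5:02 PM = 8 h 38 min; less 30 min break → 8 h 8 min
Fri: 5:08 AM–3:31 PM = 10 h 23 min; less 45 min break → 9 h 38 min
Total: 5 h 23 min + 8 h 50 min + 9 h 38 min + 8 h 8 min + 9 h 38 min = 41 h 37 min.

41 h 37 min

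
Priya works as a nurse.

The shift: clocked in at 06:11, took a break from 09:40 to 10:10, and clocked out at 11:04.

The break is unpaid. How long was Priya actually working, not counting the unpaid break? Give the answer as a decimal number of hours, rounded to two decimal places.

The shift: 06:11–11:04 = 4 h 53 min; less 30 min break → 4 h 23 min

4.38 hours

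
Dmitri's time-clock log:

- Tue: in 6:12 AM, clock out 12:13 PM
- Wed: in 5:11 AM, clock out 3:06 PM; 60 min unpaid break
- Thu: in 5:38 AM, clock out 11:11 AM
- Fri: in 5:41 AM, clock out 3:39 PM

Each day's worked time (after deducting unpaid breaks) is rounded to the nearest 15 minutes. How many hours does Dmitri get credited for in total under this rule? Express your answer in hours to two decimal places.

30.50 hours

Tue: 6:12 AM–12:13 PM = 6 h 1 min → rounds to 6 h 0 min
Wed: 5:11 AM–3:06 PM = 9 h 55 min − 60 min = 8 h 55 min → rounds to 9 h 0 min
Thu: 5:38 AM–11:11 AM = 5 h 33 min → rounds to 5 h 30 min
Fri: 5:41 AM–3:39 PM = 9 h 58 min → rounds to 10 h 0 min
Total credited: 30 h 30 min.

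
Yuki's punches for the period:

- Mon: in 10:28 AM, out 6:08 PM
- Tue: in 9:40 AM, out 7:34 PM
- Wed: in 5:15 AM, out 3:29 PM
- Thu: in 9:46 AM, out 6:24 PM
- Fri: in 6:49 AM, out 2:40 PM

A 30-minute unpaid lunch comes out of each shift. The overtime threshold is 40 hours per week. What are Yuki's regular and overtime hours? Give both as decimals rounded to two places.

Regular 40.00 hours, overtime 1.78 hours

Mon: 10:28 AM–6:08 PM = 7 h 40 min; less 30 min break → 7 h 10 min
Tue: 9:40 AM–7:34 PM = 9 h 54 min; less 30 min break → 9 h 24 min
Wed: 5:15 AM–3:29 PM = 10 h 14 min; less 30 min break → 9 h 44 min
Thu: 9:46 AM–6:24 PM = 8 h 38 min; less 30 min break → 8 h 8 min
Fri: 6:49 AM–2:40 PM = 7 h 51 min; less 30 min break → 7 h 21 min
Total worked: 41 h 47 min = 41.78 h.
Threshold 40 h → overtime 1 h 47 min, regular 40 h 0 min.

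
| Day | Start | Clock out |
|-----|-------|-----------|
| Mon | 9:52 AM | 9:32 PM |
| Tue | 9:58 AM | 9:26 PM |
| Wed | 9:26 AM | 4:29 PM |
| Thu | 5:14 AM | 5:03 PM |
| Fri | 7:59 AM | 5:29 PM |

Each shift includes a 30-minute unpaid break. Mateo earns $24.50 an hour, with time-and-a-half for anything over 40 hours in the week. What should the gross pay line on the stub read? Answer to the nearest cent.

$1310.75

Mon: 9:52 AM–9:32 PM = 11 h 40 min; less 30 min break → 11 h 10 min
Tue: 9:58 AM–9:26 PM = 11 h 28 min; less 30 min break → 10 h 58 min
Wed: 9:26 AM–4:29 PM = 7 h 3 min; less 30 min break → 6 h 33 min
Thu: 5:14 AM–5:03 PM = 11 h 49 min; less 30 min break → 11 h 19 min
Fri: 7:59 AM–5:29 PM = 9 h 30 min; less 30 min break → 9 h 0 min
Total worked: 49 h 0 min = 2940 min.
Regular 40 h 0 min = 2400 min at $24.50/h; overtime 9 h 0 min = 540 min at $36.75/h.
Pay = (2400 × $24.50 + 540 × $36.75) ÷ 60 = $1310.75.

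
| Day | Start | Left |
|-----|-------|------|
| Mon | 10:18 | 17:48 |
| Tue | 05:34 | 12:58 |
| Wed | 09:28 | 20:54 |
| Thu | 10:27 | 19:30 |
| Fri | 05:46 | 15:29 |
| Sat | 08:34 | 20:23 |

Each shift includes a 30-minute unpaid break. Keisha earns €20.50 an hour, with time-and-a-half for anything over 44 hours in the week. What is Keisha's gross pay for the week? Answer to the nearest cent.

€1206.94

Mon: 10:18–17:48 = 7 h 30 min; less 30 min break → 7 h 0 min
Tue: 05:34–12:58 = 7 h 24 min; less 30 min break → 6 h 54 min
Wed: 09:28–20:54 = 11 h 26 min; less 30 min break → 10 h 56 min
Thu: 10:27–19:30 = 9 h 3 min; less 30 min break → 8 h 33 min
Fri: 05:46–15:29 = 9 h 43 min; less 30 min break → 9 h 13 min
Sat: 08:34–20:23 = 11 h 49 min; less 30 min break → 11 h 19 min
Total worked: 53 h 55 min = 3235 min.
Regular 44 h 0 min = 2640 min at €20.50/h; overtime 9 h 55 min = 595 min at €30.75/h.
Pay = (2640 × €20.50 + 595 × €30.75) ÷ 60 = €1206.94.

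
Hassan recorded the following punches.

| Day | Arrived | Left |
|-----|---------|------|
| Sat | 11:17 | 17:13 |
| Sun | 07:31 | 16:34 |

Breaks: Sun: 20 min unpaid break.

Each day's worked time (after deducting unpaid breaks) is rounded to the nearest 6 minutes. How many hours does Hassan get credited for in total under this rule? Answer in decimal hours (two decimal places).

Sat: 11:17–17:13 = 5 h 56 min → rounds to 5 h 54 min
Sun: 07:31–16:34 = 9 h 3 min − 20 min = 8 h 43 min → rounds to 8 h 42 min
Total credited: 14 h 36 min.

14.60 hours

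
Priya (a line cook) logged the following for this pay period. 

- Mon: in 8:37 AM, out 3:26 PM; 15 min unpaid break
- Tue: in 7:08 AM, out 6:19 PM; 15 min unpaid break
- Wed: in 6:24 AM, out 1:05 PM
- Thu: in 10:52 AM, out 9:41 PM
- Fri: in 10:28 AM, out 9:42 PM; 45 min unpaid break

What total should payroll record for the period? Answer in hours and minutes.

Mon: 8:37 AM–3:26 PM = 6 h 49 min; less 15 min break → 6 h 34 min
Tue: 7:08 AM–6:19 PM = 11 h 11 min; less 15 min break → 10 h 56 min
Wed: 6:24 AM–1:05 PM = 6 h 41 min
Thu: 10:52 AM–9:41 PM = 10 h 49 min
Fri: 10:28 AM–9:42 PM = 11 h 14 min; less 45 min break → 10 h 29 min
Total: 6 h 34 min + 10 h 56 min + 6 h 41 min + 10 h 49 min + 10 h 29 min = 45 h 29 min.

45 h 29 min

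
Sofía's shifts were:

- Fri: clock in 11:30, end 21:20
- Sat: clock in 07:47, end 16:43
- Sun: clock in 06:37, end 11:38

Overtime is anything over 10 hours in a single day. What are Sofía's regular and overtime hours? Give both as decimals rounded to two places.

Regular 23.78 hours, overtime 0.00 hours

Fri: 11:30–21:20 = 9 h 50 min
Sat: 07:47–16:43 = 8 h 56 min
Sun: 06:37–11:38 = 5 h 1 min
Fri reg 9 h 50 min / OT 0 h 0 min; Sat reg 8 h 56 min / OT 0 h 0 min; Sun reg 5 h 1 min / OT 0 h 0 min.
Totals: regular 23 h 47 min, overtime 0 h 0 min.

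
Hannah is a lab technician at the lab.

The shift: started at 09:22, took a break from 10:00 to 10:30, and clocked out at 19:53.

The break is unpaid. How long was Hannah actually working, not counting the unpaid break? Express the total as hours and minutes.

10 h 1 min

The shift: 09:22–19:53 = 10 h 31 min; less 30 min break → 10 h 1 min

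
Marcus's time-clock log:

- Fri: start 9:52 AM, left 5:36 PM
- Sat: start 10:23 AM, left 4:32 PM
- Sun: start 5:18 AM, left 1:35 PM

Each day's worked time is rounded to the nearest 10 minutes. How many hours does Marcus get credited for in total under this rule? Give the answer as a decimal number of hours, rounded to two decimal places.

22.17 hours

Fri: 9:52 AM–5:36 PM = 7 h 44 min → rounds to 7 h 40 min
Sat: 10:23 AM–4:32 PM = 6 h 9 min → rounds to 6 h 10 min
Sun: 5:18 AM–1:35 PM = 8 h 17 min → rounds to 8 h 20 min
Total credited: 22 h 10 min.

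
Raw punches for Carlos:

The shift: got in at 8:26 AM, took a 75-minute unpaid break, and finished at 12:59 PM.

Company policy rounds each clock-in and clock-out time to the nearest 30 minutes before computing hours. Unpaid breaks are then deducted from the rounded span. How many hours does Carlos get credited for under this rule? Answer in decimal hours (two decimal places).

3.25 hours

The shift: in 8:26 AM→8:30 AM, out 12:59 PM→1:00 PM; 4 h 30 min − 75 min = 3 h 15 min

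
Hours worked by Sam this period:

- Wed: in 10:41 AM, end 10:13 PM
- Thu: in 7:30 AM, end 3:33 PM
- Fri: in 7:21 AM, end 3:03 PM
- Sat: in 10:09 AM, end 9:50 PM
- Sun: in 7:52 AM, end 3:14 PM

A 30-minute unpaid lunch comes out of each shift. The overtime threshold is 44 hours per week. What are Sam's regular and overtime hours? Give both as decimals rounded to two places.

Regular 43.83 hours, overtime 0.00 hours

Wed: 10:41 AM–10:13 PM = 11 h 32 min; less 30 min break → 11 h 2 min
Thu: 7:30 AM–3:33 PM = 8 h 3 min; less 30 min break → 7 h 33 min
Fri: 7:21 AM–3:03 PM = 7 h 42 min; less 30 min break → 7 h 12 min
Sat: 10:09 AM–9:50 PM = 11 h 41 min; less 30 min break → 11 h 11 min
Sun: 7:52 AM–3:14 PM = 7 h 22 min; less 30 min break → 6 h 52 min
Total worked: 43 h 50 min = 43.83 h.
Threshold 44 h → overtime 0 h 0 min, regular 43 h 50 min.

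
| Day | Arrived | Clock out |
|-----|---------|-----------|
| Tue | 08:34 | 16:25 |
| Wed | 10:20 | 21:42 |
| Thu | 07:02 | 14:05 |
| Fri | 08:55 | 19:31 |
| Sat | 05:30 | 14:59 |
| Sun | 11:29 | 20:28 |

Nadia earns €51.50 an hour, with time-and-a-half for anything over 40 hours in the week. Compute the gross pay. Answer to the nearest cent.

€3244.50

Tue: 08:34–16:25 = 7 h 51 min
Wed: 10:20–21:42 = 11 h 22 min
Thu: 07:02–14:05 = 7 h 3 min
Fri: 08:55–19:31 = 10 h 36 min
Sat: 05:30–14:59 = 9 h 29 min
Sun: 11:29–20:28 = 8 h 59 min
Total worked: 55 h 20 min = 3320 min.
Regular 40 h 0 min = 2400 min at €51.50/h; overtime 15 h 20 min = 920 min at €77.25/h.
Pay = (2400 × €51.50 + 920 × €77.25) ÷ 60 = €3244.50.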